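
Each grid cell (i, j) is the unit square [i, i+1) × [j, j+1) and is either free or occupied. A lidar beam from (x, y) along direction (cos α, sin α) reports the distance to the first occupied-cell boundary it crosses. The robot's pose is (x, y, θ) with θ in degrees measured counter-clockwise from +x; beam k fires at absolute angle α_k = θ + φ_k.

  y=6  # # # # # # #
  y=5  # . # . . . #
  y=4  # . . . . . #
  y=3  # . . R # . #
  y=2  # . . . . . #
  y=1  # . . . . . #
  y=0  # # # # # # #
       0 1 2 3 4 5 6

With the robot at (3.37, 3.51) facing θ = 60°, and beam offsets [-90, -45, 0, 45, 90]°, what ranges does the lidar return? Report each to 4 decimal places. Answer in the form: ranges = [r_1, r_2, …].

ranges = [0.7275, 0.6522, 2.8752, 1.5426, 2.7366]

beam 1: φ=-90°, α=330°
  direction (0.8660, -0.5000); cell (3,3); t to first gridline: x 0.7275, y 1.0200 (then +1.1547 / +2.0000)
    (4,3) via x @ 0.7275  # hit
  → r_1 = 0.7275
beam 2: φ=-45°, α=15°
  direction (0.9659, 0.2588); cell (3,3); t to first gridline: x 0.6522, y 1.8932 (then +1.0353 / +3.8637)
    (4,3) via x @ 0.6522  # hit
  → r_2 = 0.6522
beam 3: φ=0°, α=60°
  direction (0.5000, 0.8660); cell (3,3); t to first gridline: x 1.2600, y 0.5658 (then +2.0000 / +1.1547)
    (3,4) via y @ 0.5658
    (4,4) via x @ 1.2600
    (4,5) via y @ 1.7205
    (4,6) via y @ 2.8752  # hit
  → r_3 = 2.8752
beam 4: φ=45°, α=105°
  direction (-0.2588, 0.9659); cell (3,3); t to first gridline: x 1.4296, y 0.5073 (then +3.8637 / +1.0353)
    (3,4) via y @ 0.5073
    (2,4) via x @ 1.4296
    (2,5) via y @ 1.5426  # hit
  → r_4 = 1.5426
beam 5: φ=90°, α=150°
  direction (-0.8660, 0.5000); cell (3,3); t to first gridline: x 0.4272, y 0.9800 (then +1.1547 / +2.0000)
    (2,3) via x @ 0.4272
    (2,4) via y @ 0.9800
    (1,4) via x @ 1.5819
    (0,4) via x @ 2.7366  # hit
  → r_5 = 2.7366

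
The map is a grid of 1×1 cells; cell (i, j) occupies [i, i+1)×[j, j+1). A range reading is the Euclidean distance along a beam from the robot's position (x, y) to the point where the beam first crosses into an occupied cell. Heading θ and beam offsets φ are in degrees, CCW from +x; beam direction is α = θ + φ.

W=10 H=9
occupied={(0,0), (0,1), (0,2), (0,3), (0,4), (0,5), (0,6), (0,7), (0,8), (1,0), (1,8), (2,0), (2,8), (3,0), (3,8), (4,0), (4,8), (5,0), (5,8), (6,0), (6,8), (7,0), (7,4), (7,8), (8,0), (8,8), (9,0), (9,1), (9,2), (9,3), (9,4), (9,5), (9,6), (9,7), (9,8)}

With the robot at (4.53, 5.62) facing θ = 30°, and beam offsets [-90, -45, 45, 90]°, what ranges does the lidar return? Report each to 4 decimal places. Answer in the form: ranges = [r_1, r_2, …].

ranges = [5.3347, 2.5571, 2.4640, 2.7482]

beam 1: φ=-90°, α=300°
  cosα=0.5000 sinα=-0.8660 | (4,5) | tMaxX 0.9400 tMaxY 0.7159 | tΔX 2.0000 tΔY 1.1547
    t=0.7159 [y] (4,4)
    t=0.9400 [x] (5,4)
    t=1.8706 [y] (5,3)
    t=2.9400 [x] (6,3)
    t=3.0253 [y] (6,2)
    t=4.1800 [y] (6,1)
    t=4.9400 [x] (7,1)
    t=5.3347 [y] (7,0) — stop
  → r_1 = 5.3347
beam 2: φ=-45°, α=345°
  cosα=0.9659 sinα=-0.2588 | (4,5) | tMaxX 0.4866 tMaxY 2.3955 | tΔX 1.0353 tΔY 3.8637
    t=0.4866 [x] (5,5)
    t=1.5219 [x] (6,5)
    t=2.3955 [y] (6,4)
    t=2.5571 [x] (7,4) — stop
  → r_2 = 2.5571
beam 3: φ=45°, α=75°
  cosα=0.2588 sinα=0.9659 | (4,5) | tMaxX 1.8159 tMaxY 0.3934 | tΔX 3.8637 tΔY 1.0353
    t=0.3934 [y] (4,6)
    t=1.4287 [y] (4,7)
    t=1.8159 [x] (5,7)
    t=2.4640 [y] (5,8) — stop
  → r_3 = 2.4640
beam 4: φ=90°, α=120°
  cosα=-0.5000 sinα=0.8660 | (4,5) | tMaxX 1.0600 tMaxY 0.4388 | tΔX 2.0000 tΔY 1.1547
    t=0.4388 [y] (4,6)
    t=1.0600 [x] (3,6)
    t=1.5935 [y] (3,7)
    t=2.7482 [y] (3,8) — stop
  → r_4 = 2.7482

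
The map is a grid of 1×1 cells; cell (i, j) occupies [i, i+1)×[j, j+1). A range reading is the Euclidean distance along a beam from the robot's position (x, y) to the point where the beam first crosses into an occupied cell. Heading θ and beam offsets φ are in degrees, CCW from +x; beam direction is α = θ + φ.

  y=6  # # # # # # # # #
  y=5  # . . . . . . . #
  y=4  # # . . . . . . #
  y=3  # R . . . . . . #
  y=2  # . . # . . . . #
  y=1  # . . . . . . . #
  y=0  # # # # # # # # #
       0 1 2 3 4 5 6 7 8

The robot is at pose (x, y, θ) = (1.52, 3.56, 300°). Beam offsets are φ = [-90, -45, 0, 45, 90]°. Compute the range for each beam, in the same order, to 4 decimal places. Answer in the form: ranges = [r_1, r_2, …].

beam 1: φ=-90°, α=210°
  cosα=-0.8660 sinα=-0.5000 | (1,3) | tMaxX 0.6004 tMaxY 1.1200 | tΔX 1.1547 tΔY 2.0000
    t=0.6004 [x] (0,3) — stop
  → r_1 = 0.6004
beam 2: φ=-45°, α=255°
  cosα=-0.2588 sinα=-0.9659 | (1,3) | tMaxX 2.0091 tMaxY 0.5798 | tΔX 3.8637 tΔY 1.0353
    t=0.5798 [y] (1,2)
    t=1.6150 [y] (1,1)
    t=2.0091 [x] (0,1) — stop
  → r_2 = 2.0091
beam 3: φ=0°, α=300°
  cosα=0.5000 sinα=-0.8660 | (1,3) | tMaxX 0.9600 tMaxY 0.6466 | tΔX 2.0000 tΔY 1.1547
    t=0.6466 [y] (1,2)
    t=0.9600 [x] (2,2)
    t=1.8013 [y] (2,1)
    t=2.9560 [y] (2,0) — stop
  → r_3 = 2.9560
beam 4: φ=45°, α=345°
  cosα=0.9659 sinα=-0.2588 | (1,3) | tMaxX 0.4969 tMaxY 2.1637 | tΔX 1.0353 tΔY 3.8637
    t=0.4969 [x] (2,3)
    t=1.5322 [x] (3,3)
    t=2.1637 [y] (3,2) — stop
  → r_4 = 2.1637
beam 5: φ=90°, α=30°
  cosα=0.8660 sinα=0.5000 | (1,3) | tMaxX 0.5543 tMaxY 0.8800 | tΔX 1.1547 tΔY 2.0000
    t=0.5543 [x] (2,3)
    t=0.8800 [y] (2,4)
    t=1.7090 [x] (3,4)
    t=2.8637 [x] (4,4)
    t=2.8800 [y] (4,5)
    t=4.0184 [x] (5,5)
    t=4.8800 [y] (5,6) — stop
  → r_5 = 4.8800

ranges = [0.6004, 2.0091, 2.9560, 2.1637, 4.8800]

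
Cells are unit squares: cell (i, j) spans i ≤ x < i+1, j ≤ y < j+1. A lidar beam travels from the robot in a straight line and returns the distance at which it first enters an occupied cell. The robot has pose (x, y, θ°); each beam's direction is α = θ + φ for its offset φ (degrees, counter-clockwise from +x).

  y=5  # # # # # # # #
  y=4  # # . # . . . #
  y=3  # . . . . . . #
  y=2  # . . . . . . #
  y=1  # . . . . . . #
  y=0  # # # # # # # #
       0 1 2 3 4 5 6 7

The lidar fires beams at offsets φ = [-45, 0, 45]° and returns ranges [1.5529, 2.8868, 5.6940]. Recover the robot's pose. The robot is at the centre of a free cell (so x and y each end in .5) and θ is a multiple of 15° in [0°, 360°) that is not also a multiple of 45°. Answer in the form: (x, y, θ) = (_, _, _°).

Enumerate (i+0.5, j+0.5, θ) over the 22 free cells and 16 admissible headings. For each, cast all 3 beams and compare to the given ranges.
  (3.5, 2.5, 15°): beam 1 = 3.0000 ≠ 1.5529 ✗
  (4.5, 4.5, 150°): beam 1 = 0.5176 ≠ 1.5529 ✗
  (1.5, 3.5, 255°): beam 1 = 0.5774 ≠ 1.5529 ✗
  …
  (6.5, 3.5, 150°): r_1=1.5529, r_2=2.8868, r_3=5.6940 — all match ✓
No second candidate reproduces the full scan.

(x, y, θ) = (6.5, 3.5, 150°)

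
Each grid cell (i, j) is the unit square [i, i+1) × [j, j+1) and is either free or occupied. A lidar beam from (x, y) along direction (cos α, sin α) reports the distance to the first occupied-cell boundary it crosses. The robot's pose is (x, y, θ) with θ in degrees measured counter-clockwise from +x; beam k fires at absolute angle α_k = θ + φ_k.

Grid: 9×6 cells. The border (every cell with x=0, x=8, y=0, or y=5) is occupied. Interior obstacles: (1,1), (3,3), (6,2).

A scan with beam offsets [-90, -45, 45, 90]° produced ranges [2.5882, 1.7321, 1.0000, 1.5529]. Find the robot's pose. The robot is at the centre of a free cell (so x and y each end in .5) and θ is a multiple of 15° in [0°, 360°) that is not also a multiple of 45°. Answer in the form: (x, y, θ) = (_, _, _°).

(x, y, θ) = (2.5, 2.5, 195°)

Enumerate (i+0.5, j+0.5, θ) over the 25 free cells and 16 admissible headings. For each, cast all 4 beams and compare to the given ranges.
  (2.5, 3.5, 195°): beam 1 = 1.5529 ≠ 2.5882 ✗
  (6.5, 1.5, 150°): beam 1 = 0.5774 ≠ 2.5882 ✗
  (1.5, 4.5, 120°): beam 1 = 1.0000 ≠ 2.5882 ✗
  (7.5, 2.5, 165°): beam 1 = 1.9319 ≠ 2.5882 ✗
  (2.5, 3.5, 165°): beam 1 = 1.5529 ≠ 2.5882 ✗
  …
  (2.5, 2.5, 195°): r_1=2.5882, r_2=1.7321, r_3=1.0000, r_4=1.5529 — all match ✓
Only this pose fits every beam.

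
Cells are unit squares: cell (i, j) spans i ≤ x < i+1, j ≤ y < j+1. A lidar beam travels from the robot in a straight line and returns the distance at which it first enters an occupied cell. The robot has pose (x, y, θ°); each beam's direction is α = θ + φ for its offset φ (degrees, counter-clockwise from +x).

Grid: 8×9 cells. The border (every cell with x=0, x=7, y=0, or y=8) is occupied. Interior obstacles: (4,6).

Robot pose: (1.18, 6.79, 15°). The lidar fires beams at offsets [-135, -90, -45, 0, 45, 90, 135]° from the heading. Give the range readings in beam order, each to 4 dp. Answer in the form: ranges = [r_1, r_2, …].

beam 1: φ=-135°, α=240°
  cosα=-0.5000 sinα=-0.8660 | (1,6) | tMaxX 0.3600 tMaxY 0.9122 | tΔX 2.0000 tΔY 1.1547
    t=0.3600 [x] (0,6) — stop
  → r_1 = 0.3600
beam 2: φ=-90°, α=285°
  cosα=0.2588 sinα=-0.9659 | (1,6) | tMaxX 3.1682 tMaxY 0.8179 | tΔX 3.8637 tΔY 1.0353
    t=0.8179 [y] (1,5)
    t=1.8531 [y] (1,4)
    t=2.8884 [y] (1,3)
    t=3.1682 [x] (2,3)
    t=3.9237 [y] (2,2)
    t=4.9590 [y] (2,1)
    t=5.9942 [y] (2,0) — stop
  → r_2 = 5.9942
beam 3: φ=-45°, α=330°
  cosα=0.8660 sinα=-0.5000 | (1,6) | tMaxX 0.9469 tMaxY 1.5800 | tΔX 1.1547 tΔY 2.0000
    t=0.9469 [x] (2,6)
    t=1.5800 [y] (2,5)
    t=2.1016 [x] (3,5)
    t=3.2563 [x] (4,5)
    t=3.5800 [y] (4,4)
    t=4.4110 [x] (5,4)
    t=5.5657 [x] (6,4)
    t=5.5800 [y] (6,3)
    t=6.7204 [x] (7,3) — stop
  → r_3 = 6.7204
beam 4: φ=0°, α=15°
  cosα=0.9659 sinα=0.2588 | (1,6) | tMaxX 0.8489 tMaxY 0.8114 | tΔX 1.0353 tΔY 3.8637
    t=0.8114 [y] (1,7)
    t=0.8489 [x] (2,7)
    t=1.8842 [x] (3,7)
    t=2.9195 [x] (4,7)
    t=3.9548 [x] (5,7)
    t=4.6751 [y] (5,8) — stop
  → r_4 = 4.6751
beam 5: φ=45°, α=60°
  cosα=0.5000 sinα=0.8660 | (1,6) | tMaxX 1.6400 tMaxY 0.2425 | tΔX 2.0000 tΔY 1.1547
    t=0.2425 [y] (1,7)
    t=1.3972 [y] (1,8) — stop
  → r_5 = 1.3972
beam 6: φ=90°, α=105°
  cosα=-0.2588 sinα=0.9659 | (1,6) | tMaxX 0.6955 tMaxY 0.2174 | tΔX 3.8637 tΔY 1.0353
    t=0.2174 [y] (1,7)
    t=0.6955 [x] (0,7) — stop
  → r_6 = 0.6955
beam 7: φ=135°, α=150°
  cosα=-0.8660 sinα=0.5000 | (1,6) | tMaxX 0.2078 tMaxY 0.4200 | tΔX 1.1547 tΔY 2.0000
    t=0.2078 [x] (0,6) — stop
  → r_7 = 0.2078

ranges = [0.3600, 5.9942, 6.7204, 4.6751, 1.3972, 0.6955, 0.2078]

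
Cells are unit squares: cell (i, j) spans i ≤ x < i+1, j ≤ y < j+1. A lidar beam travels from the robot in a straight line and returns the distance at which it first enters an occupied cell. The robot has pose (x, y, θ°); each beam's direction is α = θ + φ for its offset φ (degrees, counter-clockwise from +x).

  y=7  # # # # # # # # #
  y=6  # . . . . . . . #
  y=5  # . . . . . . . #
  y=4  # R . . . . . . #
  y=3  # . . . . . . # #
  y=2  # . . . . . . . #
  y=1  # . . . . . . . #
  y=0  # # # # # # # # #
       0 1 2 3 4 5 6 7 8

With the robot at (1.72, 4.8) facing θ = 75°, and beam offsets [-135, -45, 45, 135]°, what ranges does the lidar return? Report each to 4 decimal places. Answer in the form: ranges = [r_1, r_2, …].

beam 1: φ=-135°, α=300°
  cosα=0.5000 sinα=-0.8660 | (1,4) | tMaxX 0.5600 tMaxY 0.9238 | tΔX 2.0000 tΔY 1.1547
    t=0.5600 [x] (2,4)
    t=0.9238 [y] (2,3)
    t=2.0785 [y] (2,2)
    t=2.5600 [x] (3,2)
    t=3.2332 [y] (3,1)
    t=4.3879 [y] (3,0) — stop
  → r_1 = 4.3879
beam 2: φ=-45°, α=30°
  cosα=0.8660 sinα=0.5000 | (1,4) | tMaxX 0.3233 tMaxY 0.4000 | tΔX 1.1547 tΔY 2.0000
    t=0.3233 [x] (2,4)
    t=0.4000 [y] (2,5)
    t=1.4780 [x] (3,5)
    t=2.4000 [y] (3,6)
    t=2.6327 [x] (4,6)
    t=3.7874 [x] (5,6)
    t=4.4000 [y] (5,7) — stop
  → r_2 = 4.4000
beam 3: φ=45°, α=120°
  cosα=-0.5000 sinα=0.8660 | (1,4) | tMaxX 1.4400 tMaxY 0.2309 | tΔX 2.0000 tΔY 1.1547
    t=0.2309 [y] (1,5)
    t=1.3856 [y] (1,6)
    t=1.4400 [x] (0,6) — stop
  → r_3 = 1.4400
beam 4: φ=135°, α=210°
  cosα=-0.8660 sinα=-0.5000 | (1,4) | tMaxX 0.8314 tMaxY 1.6000 | tΔX 1.1547 tΔY 2.0000
    t=0.8314 [x] (0,4) — stop
  → r_4 = 0.8314

ranges = [4.3879, 4.4000, 1.4400, 0.8314]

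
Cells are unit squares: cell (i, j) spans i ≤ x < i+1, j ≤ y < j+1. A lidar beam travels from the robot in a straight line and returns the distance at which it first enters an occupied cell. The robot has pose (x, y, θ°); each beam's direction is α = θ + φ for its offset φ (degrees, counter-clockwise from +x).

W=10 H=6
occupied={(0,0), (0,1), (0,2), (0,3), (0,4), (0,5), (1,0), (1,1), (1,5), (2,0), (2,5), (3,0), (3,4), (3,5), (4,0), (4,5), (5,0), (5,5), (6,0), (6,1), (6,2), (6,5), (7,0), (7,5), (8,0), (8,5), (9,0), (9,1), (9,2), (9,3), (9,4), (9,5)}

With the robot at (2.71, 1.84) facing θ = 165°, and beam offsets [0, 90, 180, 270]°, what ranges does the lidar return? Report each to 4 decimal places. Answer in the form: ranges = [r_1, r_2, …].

beam 1: φ=0°, α=165°
  dir = (cos 165°, sin 165°) = (-0.9659, 0.2588); from cell (2,1)
  next x-line at t=0.7350, next y-line at t=0.6182; Δt_x=1.0353, Δt_y=3.8637
    y: enter (2,2) at t=0.6182
    x: enter (1,2) at t=0.7350
    x: enter (0,2) at t=1.7703 ← occupied
  → r_1 = 1.7703
beam 2: φ=90°, α=255°
  dir = (cos 255°, sin 255°) = (-0.2588, -0.9659); from cell (2,1)
  next x-line at t=2.7432, next y-line at t=0.8696; Δt_x=3.8637, Δt_y=1.0353
    y: enter (2,0) at t=0.8696 ← occupied
  → r_2 = 0.8696
beam 3: φ=180°, α=345°
  dir = (cos 345°, sin 345°) = (0.9659, -0.2588); from cell (2,1)
  next x-line at t=0.3002, next y-line at t=3.2455; Δt_x=1.0353, Δt_y=3.8637
    x: enter (3,1) at t=0.3002
    x: enter (4,1) at t=1.3355
    x: enter (5,1) at t=2.3708
    y: enter (5,0) at t=3.2455 ← occupied
  → r_3 = 3.2455
beam 4: φ=270°, α=75°
  dir = (cos 75°, sin 75°) = (0.2588, 0.9659); from cell (2,1)
  next x-line at t=1.1205, next y-line at t=0.1656; Δt_x=3.8637, Δt_y=1.0353
    y: enter (2,2) at t=0.1656
    x: enter (3,2) at t=1.1205
    y: enter (3,3) at t=1.2009
    y: enter (3,4) at t=2.2362 ← occupied
  → r_4 = 2.2362

ranges = [1.7703, 0.8696, 3.2455, 2.2362]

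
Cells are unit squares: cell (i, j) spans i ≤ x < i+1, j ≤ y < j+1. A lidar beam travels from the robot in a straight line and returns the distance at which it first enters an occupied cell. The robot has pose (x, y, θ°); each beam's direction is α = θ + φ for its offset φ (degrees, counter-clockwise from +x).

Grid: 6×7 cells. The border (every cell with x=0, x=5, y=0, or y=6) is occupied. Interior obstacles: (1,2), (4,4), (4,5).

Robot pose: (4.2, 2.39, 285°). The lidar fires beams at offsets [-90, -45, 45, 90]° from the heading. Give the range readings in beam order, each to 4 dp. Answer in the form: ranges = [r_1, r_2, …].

ranges = [3.3129, 1.6050, 0.9238, 0.8282]

beam 1: φ=-90°, α=195°
  cosα=-0.9659 sinα=-0.2588 | (4,2) | tMaxX 0.2071 tMaxY 1.5068 | tΔX 1.0353 tΔY 3.8637
    t=0.2071 [x] (3,2)
    t=1.2423 [x] (2,2)
    t=1.5068 [y] (2,1)
    t=2.2776 [x] (1,1)
    t=3.3129 [x] (0,1) — stop
  → r_1 = 3.3129
beam 2: φ=-45°, α=240°
  cosα=-0.5000 sinα=-0.8660 | (4,2) | tMaxX 0.4000 tMaxY 0.4503 | tΔX 2.0000 tΔY 1.1547
    t=0.4000 [x] (3,2)
    t=0.4503 [y] (3,1)
    t=1.6050 [y] (3,0) — stop
  → r_2 = 1.6050
beam 3: φ=45°, α=330°
  cosα=0.8660 sinα=-0.5000 | (4,2) | tMaxX 0.9238 tMaxY 0.7800 | tΔX 1.1547 tΔY 2.0000
    t=0.7800 [y] (4,1)
    t=0.9238 [x] (5,1) — stop
  → r_3 = 0.9238
beam 4: φ=90°, α=15°
  cosα=0.9659 sinα=0.2588 | (4,2) | tMaxX 0.8282 tMaxY 2.3569 | tΔX 1.0353 tΔY 3.8637
    t=0.8282 [x] (5,2) — stop
  → r_4 = 0.8282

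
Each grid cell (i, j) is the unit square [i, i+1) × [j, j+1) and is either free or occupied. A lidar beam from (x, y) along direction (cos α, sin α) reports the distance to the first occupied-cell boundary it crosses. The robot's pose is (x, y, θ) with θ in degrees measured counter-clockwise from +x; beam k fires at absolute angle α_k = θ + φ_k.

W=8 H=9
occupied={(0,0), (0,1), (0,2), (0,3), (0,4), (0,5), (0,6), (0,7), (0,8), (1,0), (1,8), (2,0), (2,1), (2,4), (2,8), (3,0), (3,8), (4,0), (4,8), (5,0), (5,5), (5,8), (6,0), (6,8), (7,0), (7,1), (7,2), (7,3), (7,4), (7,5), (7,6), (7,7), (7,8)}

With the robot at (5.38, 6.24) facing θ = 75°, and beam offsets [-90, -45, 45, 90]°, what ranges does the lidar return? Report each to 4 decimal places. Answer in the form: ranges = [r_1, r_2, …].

ranges = [1.6771, 1.8706, 2.0323, 4.5345]

beam 1: φ=-90°, α=345°
  cosα=0.9659 sinα=-0.2588 | (5,6) | tMaxX 0.6419 tMaxY 0.9273 | tΔX 1.0353 tΔY 3.8637
    t=0.6419 [x] (6,6)
    t=0.9273 [y] (6,5)
    t=1.6771 [x] (7,5) — stop
  → r_1 = 1.6771
beam 2: φ=-45°, α=30°
  cosα=0.8660 sinα=0.5000 | (5,6) | tMaxX 0.7159 tMaxY 1.5200 | tΔX 1.1547 tΔY 2.0000
    t=0.7159 [x] (6,6)
    t=1.5200 [y] (6,7)
    t=1.8706 [x] (7,7) — stop
  → r_2 = 1.8706
beam 3: φ=45°, α=120°
  cosα=-0.5000 sinα=0.8660 | (5,6) | tMaxX 0.7600 tMaxY 0.8776 | tΔX 2.0000 tΔY 1.1547
    t=0.7600 [x] (4,6)
    t=0.8776 [y] (4,7)
    t=2.0323 [y] (4,8) — stop
  → r_3 = 2.0323
beam 4: φ=90°, α=165°
  cosα=-0.9659 sinα=0.2588 | (5,6) | tMaxX 0.3934 tMaxY 2.9364 | tΔX 1.0353 tΔY 3.8637
    t=0.3934 [x] (4,6)
    t=1.4287 [x] (3,6)
    t=2.4640 [x] (2,6)
    t=2.9364 [y] (2,7)
    t=3.4992 [x] (1,7)
    t=4.5345 [x] (0,7) — stop
  → r_4 = 4.5345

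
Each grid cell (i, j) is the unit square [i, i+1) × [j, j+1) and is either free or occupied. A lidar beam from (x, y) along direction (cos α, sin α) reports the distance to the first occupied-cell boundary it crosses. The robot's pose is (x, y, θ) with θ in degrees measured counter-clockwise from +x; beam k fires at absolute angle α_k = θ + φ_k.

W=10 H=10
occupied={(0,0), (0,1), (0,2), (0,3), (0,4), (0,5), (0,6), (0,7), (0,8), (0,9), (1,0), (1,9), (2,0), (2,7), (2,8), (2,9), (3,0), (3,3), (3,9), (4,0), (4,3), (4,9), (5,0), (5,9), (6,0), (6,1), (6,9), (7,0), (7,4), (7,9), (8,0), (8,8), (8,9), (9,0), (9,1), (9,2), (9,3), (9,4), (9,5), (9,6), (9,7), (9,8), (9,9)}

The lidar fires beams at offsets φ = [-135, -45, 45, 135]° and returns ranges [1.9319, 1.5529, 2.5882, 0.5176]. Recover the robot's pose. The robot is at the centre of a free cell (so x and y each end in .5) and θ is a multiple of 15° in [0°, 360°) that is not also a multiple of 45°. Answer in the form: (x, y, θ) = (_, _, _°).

Candidates: 57 free-cell centres × 16 headings = 912 poses. Raycast each; keep the one whose scan matches to 4 dp.
  (2.5, 3.5, 255°): beam 1 = 3.0000 ≠ 1.9319 ✗
  (3.5, 2.5, 15°): beam 1 = 1.7321 ≠ 1.9319 ✗
  (8.5, 3.5, 210°): beam 2 = 7.7646 ≠ 1.5529 ✗
  …
  (3.5, 1.5, 120°): r_1=1.9319, r_2=1.5529, r_3=2.5882, r_4=0.5176 — all match ✓
Only this pose fits every beam.

(x, y, θ) = (3.5, 1.5, 120°)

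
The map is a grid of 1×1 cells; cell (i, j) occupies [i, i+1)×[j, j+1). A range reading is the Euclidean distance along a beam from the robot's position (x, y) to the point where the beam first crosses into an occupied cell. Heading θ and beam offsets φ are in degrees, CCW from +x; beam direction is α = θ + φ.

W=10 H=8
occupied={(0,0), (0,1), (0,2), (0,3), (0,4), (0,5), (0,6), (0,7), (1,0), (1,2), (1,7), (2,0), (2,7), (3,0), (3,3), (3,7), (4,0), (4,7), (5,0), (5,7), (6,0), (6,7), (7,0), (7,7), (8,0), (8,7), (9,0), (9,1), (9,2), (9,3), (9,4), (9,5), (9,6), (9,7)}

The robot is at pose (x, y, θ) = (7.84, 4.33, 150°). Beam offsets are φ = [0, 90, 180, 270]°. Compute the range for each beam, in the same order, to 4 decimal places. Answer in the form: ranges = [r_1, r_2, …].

ranges = [5.3400, 3.8452, 1.3395, 2.3200]

beam 1: φ=0°, α=150°
  cosα=-0.8660 sinα=0.5000 | (7,4) | tMaxX 0.9699 tMaxY 1.3400 | tΔX 1.1547 tΔY 2.0000
    t=0.9699 [x] (6,4)
    t=1.3400 [y] (6,5)
    t=2.1246 [x] (5,5)
    t=3.2793 [x] (4,5)
    t=3.3400 [y] (4,6)
    t=4.4341 [x] (3,6)
    t=5.3400 [y] (3,7) — stop
  → r_1 = 5.3400
beam 2: φ=90°, α=240°
  cosα=-0.5000 sinα=-0.8660 | (7,4) | tMaxX 1.6800 tMaxY 0.3811 | tΔX 2.0000 tΔY 1.1547
    t=0.3811 [y] (7,3)
    t=1.5358 [y] (7,2)
    t=1.6800 [x] (6,2)
    t=2.6905 [y] (6,1)
    t=3.6800 [x] (5,1)
    t=3.8452 [y] (5,0) — stop
  → r_2 = 3.8452
beam 3: φ=180°, α=330°
  cosα=0.8660 sinα=-0.5000 | (7,4) | tMaxX 0.1848 tMaxY 0.6600 | tΔX 1.1547 tΔY 2.0000
    t=0.1848 [x] (8,4)
    t=0.6600 [y] (8,3)
    t=1.3395 [x] (9,3) — stop
  → r_3 = 1.3395
beam 4: φ=270°, α=60°
  cosα=0.5000 sinα=0.8660 | (7,4) | tMaxX 0.3200 tMaxY 0.7736 | tΔX 2.0000 tΔY 1.1547
    t=0.3200 [x] (8,4)
    t=0.7736 [y] (8,5)
    t=1.9283 [y] (8,6)
    t=2.3200 [x] (9,6) — stop
  → r_4 = 2.3200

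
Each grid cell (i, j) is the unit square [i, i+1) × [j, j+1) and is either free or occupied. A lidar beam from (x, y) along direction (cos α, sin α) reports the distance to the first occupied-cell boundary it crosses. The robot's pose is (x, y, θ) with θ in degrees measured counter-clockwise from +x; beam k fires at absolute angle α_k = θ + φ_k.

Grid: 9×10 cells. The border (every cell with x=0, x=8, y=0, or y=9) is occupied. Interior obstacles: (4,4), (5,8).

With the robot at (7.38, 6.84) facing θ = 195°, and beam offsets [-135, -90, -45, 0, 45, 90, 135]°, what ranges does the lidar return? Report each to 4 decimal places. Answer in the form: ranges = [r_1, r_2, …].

ranges = [1.2400, 2.2362, 2.3200, 6.6051, 6.7435, 2.3955, 0.7159]

beam 1: φ=-135°, α=60°
  d=(0.5000,0.8660)  start (7,6)  tX=1.2400 tY=0.1848  stride 1/|dx|=2.0000 1/|dy|=1.1547
    cross y-line → (7,7), t=0.1848
    cross x-line → (8,7), t=1.2400 (wall)
  → r_1 = 1.2400
beam 2: φ=-90°, α=105°
  d=(-0.2588,0.9659)  start (7,6)  tX=1.4682 tY=0.1656  stride 1/|dx|=3.8637 1/|dy|=1.0353
    cross y-line → (7,7), t=0.1656
    cross y-line → (7,8), t=1.2009
    cross x-line → (6,8), t=1.4682
    cross y-line → (6,9), t=2.2362 (wall)
  → r_2 = 2.2362
beam 3: φ=-45°, α=150°
  d=(-0.8660,0.5000)  start (7,6)  tX=0.4388 tY=0.3200  stride 1/|dx|=1.1547 1/|dy|=2.0000
    cross y-line → (7,7), t=0.3200
    cross x-line → (6,7), t=0.4388
    cross x-line → (5,7), t=1.5935
    cross y-line → (5,8), t=2.3200 (wall)
  → r_3 = 2.3200
beam 4: φ=0°, α=195°
  d=(-0.9659,-0.2588)  start (7,6)  tX=0.3934 tY=3.2455  stride 1/|dx|=1.0353 1/|dy|=3.8637
    cross x-line → (6,6), t=0.3934
    cross x-line → (5,6), t=1.4287
    cross x-line → (4,6), t=2.4640
    cross y-line → (4,5), t=3.2455
    cross x-line → (3,5), t=3.4992
    cross x-line → (2,5), t=4.5345
    cross x-line → (1,5), t=5.5698
    cross x-line → (0,5), t=6.6051 (wall)
  → r_4 = 6.6051
beam 5: φ=45°, α=240°
  d=(-0.5000,-0.8660)  start (7,6)  tX=0.7600 tY=0.9699  stride 1/|dx|=2.0000 1/|dy|=1.1547
    cross x-line → (6,6), t=0.7600
    cross y-line → (6,5), t=0.9699
    cross y-line → (6,4), t=2.1246
    cross x-line → (5,4), t=2.7600
    cross y-line → (5,3), t=3.2793
    cross y-line → (5,2), t=4.4341
    cross x-line → (4,2), t=4.7600
    cross y-line → (4,1), t=5.5888
    cross y-line → (4,0), t=6.7435 (wall)
  → r_5 = 6.7435
beam 6: φ=90°, α=285°
  d=(0.2588,-0.9659)  start (7,6)  tX=2.3955 tY=0.8696  stride 1/|dx|=3.8637 1/|dy|=1.0353
    cross y-line → (7,5), t=0.8696
    cross y-line → (7,4), t=1.9049
    cross x-line → (8,4), t=2.3955 (wall)
  → r_6 = 2.3955
beam 7: φ=135°, α=330°
  d=(0.8660,-0.5000)  start (7,6)  tX=0.7159 tY=1.6800  stride 1/|dx|=1.1547 1/|dy|=2.0000
    cross x-line → (8,6), t=0.7159 (wall)
  → r_7 = 0.7159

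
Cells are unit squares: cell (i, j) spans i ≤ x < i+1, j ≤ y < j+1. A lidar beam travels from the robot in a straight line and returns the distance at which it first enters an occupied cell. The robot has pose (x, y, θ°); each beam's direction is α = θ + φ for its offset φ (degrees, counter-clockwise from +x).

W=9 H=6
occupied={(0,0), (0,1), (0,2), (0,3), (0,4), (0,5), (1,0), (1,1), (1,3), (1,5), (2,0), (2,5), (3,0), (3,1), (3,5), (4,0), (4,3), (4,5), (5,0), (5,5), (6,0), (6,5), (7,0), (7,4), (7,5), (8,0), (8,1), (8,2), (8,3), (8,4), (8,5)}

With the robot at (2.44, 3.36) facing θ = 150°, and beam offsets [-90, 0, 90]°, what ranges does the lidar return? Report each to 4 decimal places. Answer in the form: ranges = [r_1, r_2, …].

beam 1: φ=-90°, α=60°
  dir = (cos 60°, sin 60°) = (0.5000, 0.8660); from cell (2,3)
  next x-line at t=1.1200, next y-line at t=0.7390; Δt_x=2.0000, Δt_y=1.1547
    y: enter (2,4) at t=0.7390
    x: enter (3,4) at t=1.1200
    y: enter (3,5) at t=1.8937 ← occupied
  → r_1 = 1.8937
beam 2: φ=0°, α=150°
  dir = (cos 150°, sin 150°) = (-0.8660, 0.5000); from cell (2,3)
  next x-line at t=0.5081, next y-line at t=1.2800; Δt_x=1.1547, Δt_y=2.0000
    x: enter (1,3) at t=0.5081 ← occupied
  → r_2 = 0.5081
beam 3: φ=90°, α=240°
  dir = (cos 240°, sin 240°) = (-0.5000, -0.8660); from cell (2,3)
  next x-line at t=0.8800, next y-line at t=0.4157; Δt_x=2.0000, Δt_y=1.1547
    y: enter (2,2) at t=0.4157
    x: enter (1,2) at t=0.8800
    y: enter (1,1) at t=1.5704 ← occupied
  → r_3 = 1.5704

ranges = [1.8937, 0.5081, 1.5704]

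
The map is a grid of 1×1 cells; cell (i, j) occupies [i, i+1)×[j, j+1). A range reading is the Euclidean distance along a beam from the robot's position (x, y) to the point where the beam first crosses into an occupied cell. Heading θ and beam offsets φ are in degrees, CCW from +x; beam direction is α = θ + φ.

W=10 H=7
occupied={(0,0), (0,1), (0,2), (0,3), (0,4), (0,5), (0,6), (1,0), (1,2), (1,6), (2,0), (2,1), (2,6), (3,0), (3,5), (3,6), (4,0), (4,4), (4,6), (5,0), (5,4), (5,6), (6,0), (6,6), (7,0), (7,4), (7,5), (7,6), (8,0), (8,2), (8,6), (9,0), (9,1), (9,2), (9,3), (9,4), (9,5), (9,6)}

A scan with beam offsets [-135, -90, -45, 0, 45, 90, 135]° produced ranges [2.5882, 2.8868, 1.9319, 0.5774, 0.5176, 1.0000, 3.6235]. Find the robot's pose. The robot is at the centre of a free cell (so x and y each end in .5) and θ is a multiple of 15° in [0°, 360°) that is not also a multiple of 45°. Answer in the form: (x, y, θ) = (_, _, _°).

(x, y, θ) = (5.5, 3.5, 60°)

Candidates: 32 free-cell centres × 16 headings = 512 poses. Raycast each; keep the one whose scan matches to 4 dp.
  (2.5, 3.5, 60°): beam 1 = 1.5529 ≠ 2.5882 ✗
  (6.5, 3.5, 300°): beam 1 = 1.9319 ≠ 2.5882 ✗
  (1.5, 4.5, 210°): beam 1 = 1.5529 ≠ 2.5882 ✗
  (8.5, 4.5, 15°): beam 1 = 4.0415 ≠ 2.5882 ✗
  …
  (5.5, 3.5, 60°): r_1=2.5882, r_2=2.8868, r_3=1.9319, r_4=0.5774, r_5=0.5176, r_6=1.0000, r_7=3.6235 — all match ✓
No second candidate reproduces the full scan.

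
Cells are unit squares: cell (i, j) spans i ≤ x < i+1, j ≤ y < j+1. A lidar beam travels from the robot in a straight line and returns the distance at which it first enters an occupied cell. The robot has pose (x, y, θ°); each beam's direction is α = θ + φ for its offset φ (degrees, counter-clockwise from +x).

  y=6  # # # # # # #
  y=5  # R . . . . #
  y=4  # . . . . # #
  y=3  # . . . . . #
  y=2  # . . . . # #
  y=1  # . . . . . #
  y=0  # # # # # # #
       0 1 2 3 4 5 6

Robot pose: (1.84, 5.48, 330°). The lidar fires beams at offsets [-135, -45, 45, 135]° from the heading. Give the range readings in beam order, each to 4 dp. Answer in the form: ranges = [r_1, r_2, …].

beam 1: φ=-135°, α=195°
  dir = (cos 195°, sin 195°) = (-0.9659, -0.2588); from cell (1,5)
  next x-line at t=0.8696, next y-line at t=1.8546; Δt_x=1.0353, Δt_y=3.8637
    x: enter (0,5) at t=0.8696 ← occupied
  → r_1 = 0.8696
beam 2: φ=-45°, α=285°
  dir = (cos 285°, sin 285°) = (0.2588, -0.9659); from cell (1,5)
  next x-line at t=0.6182, next y-line at t=0.4969; Δt_x=3.8637, Δt_y=1.0353
    y: enter (1,4) at t=0.4969
    x: enter (2,4) at t=0.6182
    y: enter (2,3) at t=1.5322
    y: enter (2,2) at t=2.5675
    y: enter (2,1) at t=3.6028
    x: enter (3,1) at t=4.4819
    y: enter (3,0) at t=4.6380 ← occupied
  → r_2 = 4.6380
beam 3: φ=45°, α=15°
  dir = (cos 15°, sin 15°) = (0.9659, 0.2588); from cell (1,5)
  next x-line at t=0.1656, next y-line at t=2.0091; Δt_x=1.0353, Δt_y=3.8637
    x: enter (2,5) at t=0.1656
    x: enter (3,5) at t=1.2009
    y: enter (3,6) at t=2.0091 ← occupied
  → r_3 = 2.0091
beam 4: φ=135°, α=105°
  dir = (cos 105°, sin 105°) = (-0.2588, 0.9659); from cell (1,5)
  next x-line at t=3.2455, next y-line at t=0.5383; Δt_x=3.8637, Δt_y=1.0353
    y: enter (1,6) at t=0.5383 ← occupied
  → r_4 = 0.5383

ranges = [0.8696, 4.6380, 2.0091, 0.5383]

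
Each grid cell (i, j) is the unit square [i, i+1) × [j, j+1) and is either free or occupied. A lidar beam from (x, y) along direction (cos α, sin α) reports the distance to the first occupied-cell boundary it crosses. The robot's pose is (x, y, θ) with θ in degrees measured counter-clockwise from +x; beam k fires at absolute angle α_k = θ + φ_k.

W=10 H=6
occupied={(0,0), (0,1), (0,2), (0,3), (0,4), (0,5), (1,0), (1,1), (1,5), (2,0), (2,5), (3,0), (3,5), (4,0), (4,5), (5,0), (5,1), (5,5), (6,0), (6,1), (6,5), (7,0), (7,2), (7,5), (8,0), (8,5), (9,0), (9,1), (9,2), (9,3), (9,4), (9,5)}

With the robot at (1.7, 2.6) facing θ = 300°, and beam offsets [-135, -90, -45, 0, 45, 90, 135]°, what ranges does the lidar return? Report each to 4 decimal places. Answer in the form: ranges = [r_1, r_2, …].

beam 1: φ=-135°, α=165°
  cosα=-0.9659 sinα=0.2588 | (1,2) | tMaxX 0.7247 tMaxY 1.5455 | tΔX 1.0353 tΔY 3.8637
    t=0.7247 [x] (0,2) — stop
  → r_1 = 0.7247
beam 2: φ=-90°, α=210°
  cosα=-0.8660 sinα=-0.5000 | (1,2) | tMaxX 0.8083 tMaxY 1.2000 | tΔX 1.1547 tΔY 2.0000
    t=0.8083 [x] (0,2) — stop
  → r_2 = 0.8083
beam 3: φ=-45°, α=255°
  cosα=-0.2588 sinα=-0.9659 | (1,2) | tMaxX 2.7046 tMaxY 0.6212 | tΔX 3.8637 tΔY 1.0353
    t=0.6212 [y] (1,1) — stop
  → r_3 = 0.6212
beam 4: φ=0°, α=300°
  cosα=0.5000 sinα=-0.8660 | (1,2) | tMaxX 0.6000 tMaxY 0.6928 | tΔX 2.0000 tΔY 1.1547
    t=0.6000 [x] (2,2)
    t=0.6928 [y] (2,1)
    t=1.8475 [y] (2,0) — stop
  → r_4 = 1.8475
beam 5: φ=45°, α=345°
  cosα=0.9659 sinα=-0.2588 | (1,2) | tMaxX 0.3106 tMaxY 2.3182 | tΔX 1.0353 tΔY 3.8637
    t=0.3106 [x] (2,2)
    t=1.3459 [x] (3,2)
    t=2.3182 [y] (3,1)
    t=2.3811 [x] (4,1)
    t=3.4164 [x] (5,1) — stop
  → r_5 = 3.4164
beam 6: φ=90°, α=30°
  cosα=0.8660 sinα=0.5000 | (1,2) | tMaxX 0.3464 tMaxY 0.8000 | tΔX 1.1547 tΔY 2.0000
    t=0.3464 [x] (2,2)
    t=0.8000 [y] (2,3)
    t=1.5011 [x] (3,3)
    t=2.6558 [x] (4,3)
    t=2.8000 [y] (4,4)
    t=3.8105 [x] (5,4)
    t=4.8000 [y] (5,5) — stop
  → r_6 = 4.8000
beam 7: φ=135°, α=75°
  cosα=0.2588 sinα=0.9659 | (1,2) | tMaxX 1.1591 tMaxY 0.4141 | tΔX 3.8637 tΔY 1.0353
    t=0.4141 [y] (1,3)
    t=1.1591 [x] (2,3)
    t=1.4494 [y] (2,4)
    t=2.4847 [y] (2,5) — stop
  → r_7 = 2.4847

ranges = [0.7247, 0.8083, 0.6212, 1.8475, 3.4164, 4.8000, 2.4847]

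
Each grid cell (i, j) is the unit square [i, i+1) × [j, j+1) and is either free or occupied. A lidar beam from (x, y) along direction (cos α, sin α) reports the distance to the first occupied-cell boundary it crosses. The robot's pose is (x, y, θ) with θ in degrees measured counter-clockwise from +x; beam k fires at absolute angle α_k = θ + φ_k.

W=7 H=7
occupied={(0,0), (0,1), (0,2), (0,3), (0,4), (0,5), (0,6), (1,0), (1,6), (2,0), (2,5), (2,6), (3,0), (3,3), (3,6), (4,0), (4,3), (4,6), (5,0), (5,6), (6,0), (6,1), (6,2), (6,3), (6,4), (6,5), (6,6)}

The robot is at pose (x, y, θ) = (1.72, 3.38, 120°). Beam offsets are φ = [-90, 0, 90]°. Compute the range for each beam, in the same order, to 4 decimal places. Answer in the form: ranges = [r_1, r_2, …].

beam 1: φ=-90°, α=30°
  d=(0.8660,0.5000)  start (1,3)  tX=0.3233 tY=1.2400  stride 1/|dx|=1.1547 1/|dy|=2.0000
    cross x-line → (2,3), t=0.3233
    cross y-line → (2,4), t=1.2400
    cross x-line → (3,4), t=1.4780
    cross x-line → (4,4), t=2.6327
    cross y-line → (4,5), t=3.2400
    cross x-line → (5,5), t=3.7874
    cross x-line → (6,5), t=4.9421 (wall)
  → r_1 = 4.9421
beam 2: φ=0°, α=120°
  d=(-0.5000,0.8660)  start (1,3)  tX=1.4400 tY=0.7159  stride 1/|dx|=2.0000 1/|dy|=1.1547
    cross y-line → (1,4), t=0.7159
    cross x-line → (0,4), t=1.4400 (wall)
  → r_2 = 1.4400
beam 3: φ=90°, α=210°
  d=(-0.8660,-0.5000)  start (1,3)  tX=0.8314 tY=0.7600  stride 1/|dx|=1.1547 1/|dy|=2.0000
    cross y-line → (1,2), t=0.7600
    cross x-line → (0,2), t=0.8314 (wall)
  → r_3 = 0.8314

ranges = [4.9421, 1.4400, 0.8314]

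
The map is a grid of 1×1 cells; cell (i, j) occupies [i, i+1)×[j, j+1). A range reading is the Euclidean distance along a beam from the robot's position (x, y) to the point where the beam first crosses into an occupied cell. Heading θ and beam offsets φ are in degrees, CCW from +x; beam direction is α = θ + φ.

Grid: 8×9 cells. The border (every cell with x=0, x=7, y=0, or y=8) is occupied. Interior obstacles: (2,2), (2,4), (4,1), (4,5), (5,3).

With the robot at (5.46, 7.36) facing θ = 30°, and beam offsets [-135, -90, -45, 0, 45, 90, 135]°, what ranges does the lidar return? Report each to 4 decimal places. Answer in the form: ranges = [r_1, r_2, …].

ranges = [1.7773, 3.0800, 1.5943, 1.2800, 0.6626, 0.7390, 2.4728]

beam 1: φ=-135°, α=255°
  cosα=-0.2588 sinα=-0.9659 | (5,7) | tMaxX 1.7773 tMaxY 0.3727 | tΔX 3.8637 tΔY 1.0353
    t=0.3727 [y] (5,6)
    t=1.4080 [y] (5,5)
    t=1.7773 [x] (4,5) — stop
  → r_1 = 1.7773
beam 2: φ=-90°, α=300°
  cosα=0.5000 sinα=-0.8660 | (5,7) | tMaxX 1.0800 tMaxY 0.4157 | tΔX 2.0000 tΔY 1.1547
    t=0.4157 [y] (5,6)
    t=1.0800 [x] (6,6)
    t=1.5704 [y] (6,5)
    t=2.7251 [y] (6,4)
    t=3.0800 [x] (7,4) — stop
  → r_2 = 3.0800
beam 3: φ=-45°, α=345°
  cosα=0.9659 sinα=-0.2588 | (5,7) | tMaxX 0.5590 tMaxY 1.3909 | tΔX 1.0353 tΔY 3.8637
    t=0.5590 [x] (6,7)
    t=1.3909 [y] (6,6)
    t=1.5943 [x] (7,6) — stop
  → r_3 = 1.5943
beam 4: φ=0°, α=30°
  cosα=0.8660 sinα=0.5000 | (5,7) | tMaxX 0.6235 tMaxY 1.2800 | tΔX 1.1547 tΔY 2.0000
    t=0.6235 [x] (6,7)
    t=1.2800 [y] (6,8) — stop
  → r_4 = 1.2800
beam 5: φ=45°, α=75°
  cosα=0.2588 sinα=0.9659 | (5,7) | tMaxX 2.0864 tMaxY 0.6626 | tΔX 3.8637 tΔY 1.0353
    t=0.6626 [y] (5,8) — stop
  → r_5 = 0.6626
beam 6: φ=90°, α=120°
  cosα=-0.5000 sinα=0.8660 | (5,7) | tMaxX 0.9200 tMaxY 0.7390 | tΔX 2.0000 tΔY 1.1547
    t=0.7390 [y] (5,8) — stop
  → r_6 = 0.7390
beam 7: φ=135°, α=165°
  cosα=-0.9659 sinα=0.2588 | (5,7) | tMaxX 0.4762 tMaxY 2.4728 | tΔX 1.0353 tΔY 3.8637
    t=0.4762 [x] (4,7)
    t=1.5115 [x] (3,7)
    t=2.4728 [y] (3,8) — stop
  → r_7 = 2.4728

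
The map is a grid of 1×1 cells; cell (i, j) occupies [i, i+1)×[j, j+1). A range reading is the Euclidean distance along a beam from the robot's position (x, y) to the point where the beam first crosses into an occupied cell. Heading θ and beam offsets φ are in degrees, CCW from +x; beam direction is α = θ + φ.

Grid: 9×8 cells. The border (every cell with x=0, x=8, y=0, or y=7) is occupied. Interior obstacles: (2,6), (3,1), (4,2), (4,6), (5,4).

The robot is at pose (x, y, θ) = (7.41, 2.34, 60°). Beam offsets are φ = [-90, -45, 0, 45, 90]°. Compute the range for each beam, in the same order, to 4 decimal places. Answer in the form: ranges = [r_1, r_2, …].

beam 1: φ=-90°, α=330°
  direction (0.8660, -0.5000); cell (7,2); t to first gridline: x 0.6813, y 0.6800 (then +1.1547 / +2.0000)
    (7,1) via y @ 0.6800
    (8,1) via x @ 0.6813  # hit
  → r_1 = 0.6813
beam 2: φ=-45°, α=15°
  direction (0.9659, 0.2588); cell (7,2); t to first gridline: x 0.6108, y 2.5500 (then +1.0353 / +3.8637)
    (8,2) via x @ 0.6108  # hit
  → r_2 = 0.6108
beam 3: φ=0°, α=60°
  direction (0.5000, 0.8660); cell (7,2); t to first gridline: x 1.1800, y 0.7621 (then +2.0000 / +1.1547)
    (7,3) via y @ 0.7621
    (8,3) via x @ 1.1800  # hit
  → r_3 = 1.1800
beam 4: φ=45°, α=105°
  direction (-0.2588, 0.9659); cell (7,2); t to first gridline: x 1.5841, y 0.6833 (then +3.8637 / +1.0353)
    (7,3) via y @ 0.6833
    (6,3) via x @ 1.5841
    (6,4) via y @ 1.7186
    (6,5) via y @ 2.7538
    (6,6) via y @ 3.7891
    (6,7) via y @ 4.8244  # hit
  → r_4 = 4.8244
beam 5: φ=90°, α=150°
  direction (-0.8660, 0.5000); cell (7,2); t to first gridline: x 0.4734, y 1.3200 (then +1.1547 / +2.0000)
    (6,2) via x @ 0.4734
    (6,3) via y @ 1.3200
    (5,3) via x @ 1.6281
    (4,3) via x @ 2.7828
    (4,4) via y @ 3.3200
    (3,4) via x @ 3.9375
    (2,4) via x @ 5.0922
    (2,5) via y @ 5.3200
    (1,5) via x @ 6.2469
    (1,6) via y @ 7.3200
    (0,6) via x @ 7.4016  # hit
  → r_5 = 7.4016

ranges = [0.6813, 0.6108, 1.1800, 4.8244, 7.4016]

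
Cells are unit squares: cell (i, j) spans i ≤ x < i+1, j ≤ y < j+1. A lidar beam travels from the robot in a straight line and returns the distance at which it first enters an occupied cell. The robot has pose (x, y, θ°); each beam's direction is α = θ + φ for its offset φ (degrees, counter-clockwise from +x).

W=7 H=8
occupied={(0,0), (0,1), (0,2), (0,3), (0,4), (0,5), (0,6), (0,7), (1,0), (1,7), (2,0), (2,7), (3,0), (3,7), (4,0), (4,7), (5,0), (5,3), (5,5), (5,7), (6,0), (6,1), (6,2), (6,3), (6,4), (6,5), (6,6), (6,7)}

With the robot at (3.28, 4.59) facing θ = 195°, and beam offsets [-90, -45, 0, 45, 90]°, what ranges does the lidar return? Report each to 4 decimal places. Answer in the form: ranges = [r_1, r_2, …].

ranges = [2.4950, 2.6327, 2.3604, 4.1454, 3.7166]

beam 1: φ=-90°, α=105°
  direction (-0.2588, 0.9659); cell (3,4); t to first gridline: x 1.0818, y 0.4245 (then +3.8637 / +1.0353)
    (3,5) via y @ 0.4245
    (2,5) via x @ 1.0818
    (2,6) via y @ 1.4597
    (2,7) via y @ 2.4950  # hit
  → r_1 = 2.4950
beam 2: φ=-45°, α=150°
  direction (-0.8660, 0.5000); cell (3,4); t to first gridline: x 0.3233, y 0.8200 (then +1.1547 / +2.0000)
    (2,4) via x @ 0.3233
    (2,5) via y @ 0.8200
    (1,5) via x @ 1.4780
    (0,5) via x @ 2.6327  # hit
  → r_2 = 2.6327
beam 3: φ=0°, α=195°
  direction (-0.9659, -0.2588); cell (3,4); t to first gridline: x 0.2899, y 2.2796 (then +1.0353 / +3.8637)
    (2,4) via x @ 0.2899
    (1,4) via x @ 1.3252
    (1,3) via y @ 2.2796
    (0,3) via x @ 2.3604  # hit
  → r_3 = 2.3604
beam 4: φ=45°, α=240°
  direction (-0.5000, -0.8660); cell (3,4); t to first gridline: x 0.5600, y 0.6813 (then +2.0000 / +1.1547)
    (2,4) via x @ 0.5600
    (2,3) via y @ 0.6813
    (2,2) via y @ 1.8360
    (1,2) via x @ 2.5600
    (1,1) via y @ 2.9907
    (1,0) via y @ 4.1454  # hit
  → r_4 = 4.1454
beam 5: φ=90°, α=285°
  direction (0.2588, -0.9659); cell (3,4); t to first gridline: x 2.7819, y 0.6108 (then +3.8637 / +1.0353)
    (3,3) via y @ 0.6108
    (3,2) via y @ 1.6461
    (3,1) via y @ 2.6814
    (4,1) via x @ 2.7819
    (4,0) via y @ 3.7166  # hit
  → r_5 = 3.7166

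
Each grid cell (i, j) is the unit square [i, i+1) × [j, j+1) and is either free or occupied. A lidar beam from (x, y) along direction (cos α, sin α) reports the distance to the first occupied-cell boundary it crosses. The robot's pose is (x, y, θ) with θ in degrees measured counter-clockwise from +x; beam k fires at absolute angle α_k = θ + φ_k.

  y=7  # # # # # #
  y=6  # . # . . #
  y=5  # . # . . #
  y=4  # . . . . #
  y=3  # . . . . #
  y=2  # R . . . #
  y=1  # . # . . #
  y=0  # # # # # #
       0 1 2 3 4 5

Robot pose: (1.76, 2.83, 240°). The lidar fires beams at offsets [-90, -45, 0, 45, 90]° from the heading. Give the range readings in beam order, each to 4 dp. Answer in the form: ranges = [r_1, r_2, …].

ranges = [0.8776, 0.7868, 1.5200, 0.9273, 3.6600]

beam 1: φ=-90°, α=150°
  cosα=-0.8660 sinα=0.5000 | (1,2) | tMaxX 0.8776 tMaxY 0.3400 | tΔX 1.1547 tΔY 2.0000
    t=0.3400 [y] (1,3)
    t=0.8776 [x] (0,3) — stop
  → r_1 = 0.8776
beam 2: φ=-45°, α=195°
  cosα=-0.9659 sinα=-0.2588 | (1,2) | tMaxX 0.7868 tMaxY 3.2069 | tΔX 1.0353 tΔY 3.8637
    t=0.7868 [x] (0,2) — stop
  → r_2 = 0.7868
beam 3: φ=0°, α=240°
  cosα=-0.5000 sinα=-0.8660 | (1,2) | tMaxX 1.5200 tMaxY 0.9584 | tΔX 2.0000 tΔY 1.1547
    t=0.9584 [y] (1,1)
    t=1.5200 [x] (0,1) — stop
  → r_3 = 1.5200
beam 4: φ=45°, α=285°
  cosα=0.2588 sinα=-0.9659 | (1,2) | tMaxX 0.9273 tMaxY 0.8593 | tΔX 3.8637 tΔY 1.0353
    t=0.8593 [y] (1,1)
    t=0.9273 [x] (2,1) — stop
  → r_4 = 0.9273
beam 5: φ=90°, α=330°
  cosα=0.8660 sinα=-0.5000 | (1,2) | tMaxX 0.2771 tMaxY 1.6600 | tΔX 1.1547 tΔY 2.0000
    t=0.2771 [x] (2,2)
    t=1.4318 [x] (3,2)
    t=1.6600 [y] (3,1)
    t=2.5865 [x] (4,1)
    t=3.6600 [y] (4,0) — stop
  → r_5 = 3.6600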